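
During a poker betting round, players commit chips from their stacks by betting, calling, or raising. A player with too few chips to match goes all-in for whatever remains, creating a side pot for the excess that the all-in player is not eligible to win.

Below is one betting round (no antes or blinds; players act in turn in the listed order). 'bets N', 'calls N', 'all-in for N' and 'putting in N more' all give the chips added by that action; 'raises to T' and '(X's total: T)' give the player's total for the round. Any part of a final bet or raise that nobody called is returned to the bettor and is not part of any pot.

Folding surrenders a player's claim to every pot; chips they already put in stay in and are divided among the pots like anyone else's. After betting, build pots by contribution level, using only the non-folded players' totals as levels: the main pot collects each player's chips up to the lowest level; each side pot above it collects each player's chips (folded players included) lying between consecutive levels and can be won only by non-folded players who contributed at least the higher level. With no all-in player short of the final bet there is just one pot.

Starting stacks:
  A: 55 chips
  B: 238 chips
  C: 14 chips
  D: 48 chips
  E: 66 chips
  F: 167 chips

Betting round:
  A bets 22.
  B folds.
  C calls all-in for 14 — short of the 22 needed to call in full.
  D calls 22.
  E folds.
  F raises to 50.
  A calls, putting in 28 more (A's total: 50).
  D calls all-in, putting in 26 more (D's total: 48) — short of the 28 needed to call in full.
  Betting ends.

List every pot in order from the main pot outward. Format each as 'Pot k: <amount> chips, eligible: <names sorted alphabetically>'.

Pot 1: 56 chips, eligible: A, C, D, F
Pot 2: 102 chips, eligible: A, D, F
Pot 3: 4 chips, eligible: A, F

Derivation:
Contributions: A=50, C=14, D=48, F=50
Folded: B, E
Pot levels (distinct totals of non-folded players): 14, 48, 50
Layer 1-14: 14 each from A, C, D, F = 14*4 = 56 chips; eligible A, C, D, F
Layer 15-48: 34 each from A, D, F = 34*3 = 102 chips; eligible A, D, F
Layer 49-50: 2 each from A, F = 2*2 = 4 chips; eligible A, F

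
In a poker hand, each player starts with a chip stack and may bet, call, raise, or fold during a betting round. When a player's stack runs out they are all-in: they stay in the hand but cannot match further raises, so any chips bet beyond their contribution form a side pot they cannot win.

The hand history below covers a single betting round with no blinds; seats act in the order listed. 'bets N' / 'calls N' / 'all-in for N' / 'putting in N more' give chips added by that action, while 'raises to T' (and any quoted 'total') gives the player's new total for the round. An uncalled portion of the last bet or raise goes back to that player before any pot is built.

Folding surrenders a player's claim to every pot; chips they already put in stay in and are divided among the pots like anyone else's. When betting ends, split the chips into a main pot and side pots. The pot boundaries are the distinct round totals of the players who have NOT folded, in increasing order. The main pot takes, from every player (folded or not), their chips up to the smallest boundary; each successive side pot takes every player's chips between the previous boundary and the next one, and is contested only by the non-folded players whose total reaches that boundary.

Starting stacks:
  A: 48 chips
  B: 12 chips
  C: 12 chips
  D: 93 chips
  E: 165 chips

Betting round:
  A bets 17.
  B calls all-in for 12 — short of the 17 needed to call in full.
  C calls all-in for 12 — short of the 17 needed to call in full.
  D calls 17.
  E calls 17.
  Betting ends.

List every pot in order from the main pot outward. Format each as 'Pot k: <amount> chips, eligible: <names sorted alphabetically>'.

Contributions: A=17, B=12, C=12, D=17, E=17
Pot levels (distinct totals of non-folded players): 12, 17
Layer 1-12: 12 each from A, B, C, D, E = 12*5 = 60 chips; eligible A, B, C, D, E
Layer 13-17: 5 each from A, D, E = 5*3 = 15 chips; eligible A, D, E

Pot 1: 60 chips, eligible: A, B, C, D, E
Pot 2: 15 chips, eligible: A, D, E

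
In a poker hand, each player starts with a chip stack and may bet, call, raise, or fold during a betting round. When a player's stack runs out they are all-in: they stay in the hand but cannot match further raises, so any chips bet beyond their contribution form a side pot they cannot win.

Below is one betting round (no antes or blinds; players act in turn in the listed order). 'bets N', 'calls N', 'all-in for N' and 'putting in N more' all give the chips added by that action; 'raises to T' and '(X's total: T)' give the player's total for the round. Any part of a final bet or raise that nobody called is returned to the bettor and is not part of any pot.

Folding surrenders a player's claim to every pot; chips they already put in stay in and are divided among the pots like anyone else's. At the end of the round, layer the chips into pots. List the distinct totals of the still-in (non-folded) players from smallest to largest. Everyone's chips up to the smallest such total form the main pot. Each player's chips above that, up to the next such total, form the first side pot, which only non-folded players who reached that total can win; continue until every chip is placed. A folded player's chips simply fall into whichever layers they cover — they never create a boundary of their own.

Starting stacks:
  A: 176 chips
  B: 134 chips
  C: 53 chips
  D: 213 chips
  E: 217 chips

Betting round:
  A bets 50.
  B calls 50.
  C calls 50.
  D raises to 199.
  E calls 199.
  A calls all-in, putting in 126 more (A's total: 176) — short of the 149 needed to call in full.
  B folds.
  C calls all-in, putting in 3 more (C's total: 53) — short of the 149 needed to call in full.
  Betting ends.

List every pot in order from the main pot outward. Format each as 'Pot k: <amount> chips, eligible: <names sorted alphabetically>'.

Pot 1: 262 chips, eligible: A, C, D, E
Pot 2: 369 chips, eligible: A, D, E
Pot 3: 46 chips, eligible: D, E

Derivation:
Contributions: A=176, B=50, C=53, D=199, E=199
Folded: B
Pot levels (distinct totals of non-folded players): 53, 176, 199
Layer 1-53: A 53 + B 50 + C 53 + D 53 + E 53 = 262 chips; eligible A, C, D, E
Layer 54-176: 123 each from A, D, E = 123*3 = 369 chips; eligible A, D, E
Layer 177-199: 23 each from D, E = 23*2 = 46 chips; eligible D, E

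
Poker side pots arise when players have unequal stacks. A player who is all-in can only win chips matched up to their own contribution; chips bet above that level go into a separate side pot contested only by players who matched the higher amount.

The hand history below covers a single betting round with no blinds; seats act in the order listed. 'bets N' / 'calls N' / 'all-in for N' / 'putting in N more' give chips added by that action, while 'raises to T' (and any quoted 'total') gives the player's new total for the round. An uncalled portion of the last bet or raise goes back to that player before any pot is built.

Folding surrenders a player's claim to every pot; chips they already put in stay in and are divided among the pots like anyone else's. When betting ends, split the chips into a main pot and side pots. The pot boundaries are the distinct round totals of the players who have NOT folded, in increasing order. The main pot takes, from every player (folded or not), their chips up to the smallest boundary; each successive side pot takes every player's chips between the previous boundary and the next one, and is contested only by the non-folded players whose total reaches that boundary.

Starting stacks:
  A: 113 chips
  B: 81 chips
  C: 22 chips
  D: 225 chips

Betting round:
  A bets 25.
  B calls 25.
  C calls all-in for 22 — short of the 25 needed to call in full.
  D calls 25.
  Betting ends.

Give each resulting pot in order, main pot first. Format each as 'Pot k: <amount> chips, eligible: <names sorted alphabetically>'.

Pot 1: 88 chips, eligible: A, B, C, D
Pot 2: 9 chips, eligible: A, B, D

Derivation:
Contributions: A=25, B=25, C=22, D=25
Pot levels (distinct totals of non-folded players): 22, 25
Layer 1-22: 22 each from A, B, C, D = 22*4 = 88 chips; eligible A, B, C, D
Layer 23-25: 3 each from A, B, D = 3*3 = 9 chips; eligible A, B, D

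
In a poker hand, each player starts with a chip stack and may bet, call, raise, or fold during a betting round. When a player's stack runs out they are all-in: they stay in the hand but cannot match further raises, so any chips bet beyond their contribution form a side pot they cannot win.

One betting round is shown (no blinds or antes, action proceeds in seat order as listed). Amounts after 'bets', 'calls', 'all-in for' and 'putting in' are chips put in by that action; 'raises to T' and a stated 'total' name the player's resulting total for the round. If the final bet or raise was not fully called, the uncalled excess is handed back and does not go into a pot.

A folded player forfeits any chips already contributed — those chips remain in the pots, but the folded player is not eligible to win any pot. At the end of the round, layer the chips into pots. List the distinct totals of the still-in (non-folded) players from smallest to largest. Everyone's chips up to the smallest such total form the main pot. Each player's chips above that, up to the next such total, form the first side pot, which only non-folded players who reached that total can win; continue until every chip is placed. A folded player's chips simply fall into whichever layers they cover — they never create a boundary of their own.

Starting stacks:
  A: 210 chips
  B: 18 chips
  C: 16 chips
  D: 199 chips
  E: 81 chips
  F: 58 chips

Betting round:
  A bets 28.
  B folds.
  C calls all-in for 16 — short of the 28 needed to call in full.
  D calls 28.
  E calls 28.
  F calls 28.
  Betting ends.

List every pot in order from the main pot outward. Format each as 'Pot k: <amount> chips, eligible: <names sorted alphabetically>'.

Contributions: A=28, C=16, D=28, E=28, F=28
Folded: B
Pot levels (distinct totals of non-folded players): 16, 28
Layer 1-16: 16 each from A, C, D, E, F = 16*5 = 80 chips; eligible A, C, D, E, F
Layer 17-28: 12 each from A, D, E, F = 12*4 = 48 chips; eligible A, D, E, F

Pot 1: 80 chips, eligible: A, C, D, E, F
Pot 2: 48 chips, eligible: A, D, E, F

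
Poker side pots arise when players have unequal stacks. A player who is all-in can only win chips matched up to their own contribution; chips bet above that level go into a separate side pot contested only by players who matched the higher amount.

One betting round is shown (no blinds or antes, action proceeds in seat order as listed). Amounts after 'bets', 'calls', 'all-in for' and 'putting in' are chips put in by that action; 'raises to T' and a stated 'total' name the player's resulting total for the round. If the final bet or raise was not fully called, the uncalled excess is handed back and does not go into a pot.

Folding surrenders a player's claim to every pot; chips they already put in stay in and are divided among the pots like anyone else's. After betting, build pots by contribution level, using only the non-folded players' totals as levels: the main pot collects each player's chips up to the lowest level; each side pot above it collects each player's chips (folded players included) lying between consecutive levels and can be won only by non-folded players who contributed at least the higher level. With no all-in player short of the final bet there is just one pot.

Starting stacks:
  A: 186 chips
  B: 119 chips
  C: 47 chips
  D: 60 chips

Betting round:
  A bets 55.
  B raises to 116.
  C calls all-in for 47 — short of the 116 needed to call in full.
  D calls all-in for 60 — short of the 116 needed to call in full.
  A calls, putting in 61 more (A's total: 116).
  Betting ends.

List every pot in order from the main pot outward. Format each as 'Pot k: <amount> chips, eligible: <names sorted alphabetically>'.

Pot 1: 188 chips, eligible: A, B, C, D
Pot 2: 39 chips, eligible: A, B, D
Pot 3: 112 chips, eligible: A, B

Derivation:
Contributions: A=116, B=116, C=47, D=60
Pot levels (distinct totals of non-folded players): 47, 60, 116
Layer 1-47: 47 each from A, B, C, D = 47*4 = 188 chips; eligible A, B, C, D
Layer 48-60: 13 each from A, B, D = 13*3 = 39 chips; eligible A, B, D
Layer 61-116: 56 each from A, B = 56*2 = 112 chips; eligible A, B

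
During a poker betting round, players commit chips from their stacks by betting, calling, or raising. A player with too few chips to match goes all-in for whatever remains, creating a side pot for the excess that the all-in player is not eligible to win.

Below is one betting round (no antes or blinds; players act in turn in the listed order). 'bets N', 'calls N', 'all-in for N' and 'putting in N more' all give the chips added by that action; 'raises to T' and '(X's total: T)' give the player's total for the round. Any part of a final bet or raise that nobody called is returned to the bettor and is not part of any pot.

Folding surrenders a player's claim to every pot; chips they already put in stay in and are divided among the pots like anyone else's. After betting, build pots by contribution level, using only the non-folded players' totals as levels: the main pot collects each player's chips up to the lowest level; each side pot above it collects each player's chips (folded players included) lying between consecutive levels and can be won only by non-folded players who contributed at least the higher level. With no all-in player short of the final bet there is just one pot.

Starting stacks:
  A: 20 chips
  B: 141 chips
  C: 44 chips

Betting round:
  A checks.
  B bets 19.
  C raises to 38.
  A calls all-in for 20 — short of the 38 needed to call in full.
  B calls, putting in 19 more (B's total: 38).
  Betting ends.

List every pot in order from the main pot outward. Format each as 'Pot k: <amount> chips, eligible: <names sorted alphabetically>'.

Pot 1: 60 chips, eligible: A, B, C
Pot 2: 36 chips, eligible: B, C

Derivation:
Contributions: A=20, B=38, C=38
Pot levels (distinct totals of non-folded players): 20, 38
Layer 1-20: 20 each from A, B, C = 20*3 = 60 chips; eligible A, B, C
Layer 21-38: 18 each from B, C = 18*2 = 36 chips; eligible B, C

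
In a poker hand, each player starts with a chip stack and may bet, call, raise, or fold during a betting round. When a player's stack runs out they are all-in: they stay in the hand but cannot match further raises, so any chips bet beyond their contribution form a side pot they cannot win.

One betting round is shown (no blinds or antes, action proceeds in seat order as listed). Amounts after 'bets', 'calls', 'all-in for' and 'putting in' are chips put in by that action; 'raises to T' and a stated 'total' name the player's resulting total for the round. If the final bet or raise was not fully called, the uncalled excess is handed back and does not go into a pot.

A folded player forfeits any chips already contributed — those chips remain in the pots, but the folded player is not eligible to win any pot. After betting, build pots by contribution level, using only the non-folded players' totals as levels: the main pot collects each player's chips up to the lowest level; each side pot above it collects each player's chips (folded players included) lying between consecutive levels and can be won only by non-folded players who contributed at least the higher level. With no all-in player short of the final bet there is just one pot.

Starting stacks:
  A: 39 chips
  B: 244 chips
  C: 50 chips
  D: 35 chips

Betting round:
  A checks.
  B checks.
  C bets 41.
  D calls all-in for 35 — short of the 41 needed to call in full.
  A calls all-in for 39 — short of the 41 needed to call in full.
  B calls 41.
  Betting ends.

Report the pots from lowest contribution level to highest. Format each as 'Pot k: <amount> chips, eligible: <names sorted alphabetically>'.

Pot 1: 140 chips, eligible: A, B, C, D
Pot 2: 12 chips, eligible: A, B, C
Pot 3: 4 chips, eligible: B, C

Derivation:
Contributions: A=39, B=41, C=41, D=35
Pot levels (distinct totals of non-folded players): 35, 39, 41
Layer 1-35: 35 each from A, B, C, D = 35*4 = 140 chips; eligible A, B, C, D
Layer 36-39: 4 each from A, B, C = 4*3 = 12 chips; eligible A, B, C
Layer 40-41: 2 each from B, C = 2*2 = 4 chips; eligible B, C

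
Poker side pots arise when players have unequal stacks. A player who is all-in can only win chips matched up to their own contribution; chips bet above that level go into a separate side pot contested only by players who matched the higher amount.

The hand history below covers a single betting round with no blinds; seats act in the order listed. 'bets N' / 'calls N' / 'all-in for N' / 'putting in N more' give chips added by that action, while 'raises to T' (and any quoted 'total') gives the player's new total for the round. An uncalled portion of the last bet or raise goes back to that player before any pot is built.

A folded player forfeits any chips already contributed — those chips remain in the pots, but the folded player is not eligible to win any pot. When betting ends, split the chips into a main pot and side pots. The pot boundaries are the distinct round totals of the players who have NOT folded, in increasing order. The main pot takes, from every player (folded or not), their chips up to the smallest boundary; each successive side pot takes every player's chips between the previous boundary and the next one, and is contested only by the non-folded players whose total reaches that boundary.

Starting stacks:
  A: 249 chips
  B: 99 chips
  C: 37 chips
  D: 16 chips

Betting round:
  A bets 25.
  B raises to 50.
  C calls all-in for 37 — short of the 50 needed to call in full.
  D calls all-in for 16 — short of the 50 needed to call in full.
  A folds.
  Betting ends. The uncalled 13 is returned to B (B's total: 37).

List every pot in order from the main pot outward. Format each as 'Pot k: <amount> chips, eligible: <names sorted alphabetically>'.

Pot 1: 64 chips, eligible: B, C, D
Pot 2: 51 chips, eligible: B, C

Derivation:
Contributions (after 13 returned to B): A=25, B=37, C=37, D=16
Folded: A
Pot levels (distinct totals of non-folded players): 16, 37
Layer 1-16: 16 each from A, B, C, D = 16*4 = 64 chips; eligible B, C, D
Layer 17-37: A 9 + B 21 + C 21 = 51 chips; eligible B, C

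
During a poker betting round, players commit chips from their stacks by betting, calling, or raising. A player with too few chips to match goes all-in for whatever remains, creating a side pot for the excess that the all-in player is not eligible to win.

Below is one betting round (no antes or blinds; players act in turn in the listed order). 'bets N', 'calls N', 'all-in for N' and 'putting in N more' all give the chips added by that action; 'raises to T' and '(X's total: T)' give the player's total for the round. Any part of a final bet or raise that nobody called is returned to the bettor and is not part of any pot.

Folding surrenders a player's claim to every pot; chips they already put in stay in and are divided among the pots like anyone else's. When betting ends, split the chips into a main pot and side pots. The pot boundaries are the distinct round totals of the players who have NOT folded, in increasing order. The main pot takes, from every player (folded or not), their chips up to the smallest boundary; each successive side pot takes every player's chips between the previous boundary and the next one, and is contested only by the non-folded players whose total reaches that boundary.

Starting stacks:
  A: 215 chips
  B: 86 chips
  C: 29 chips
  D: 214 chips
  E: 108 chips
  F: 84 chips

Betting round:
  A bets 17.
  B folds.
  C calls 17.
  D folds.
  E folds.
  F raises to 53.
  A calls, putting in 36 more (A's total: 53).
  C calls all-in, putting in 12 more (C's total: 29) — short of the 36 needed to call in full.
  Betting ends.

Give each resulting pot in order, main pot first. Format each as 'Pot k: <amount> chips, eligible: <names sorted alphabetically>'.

Pot 1: 87 chips, eligible: A, C, F
Pot 2: 48 chips, eligible: A, F

Derivation:
Contributions: A=53, C=29, F=53
Folded: B, D, E
Pot levels (distinct totals of non-folded players): 29, 53
Layer 1-29: 29 each from A, C, F = 29*3 = 87 chips; eligible A, C, F
Layer 30-53: 24 each from A, F = 24*2 = 48 chips; eligible A, F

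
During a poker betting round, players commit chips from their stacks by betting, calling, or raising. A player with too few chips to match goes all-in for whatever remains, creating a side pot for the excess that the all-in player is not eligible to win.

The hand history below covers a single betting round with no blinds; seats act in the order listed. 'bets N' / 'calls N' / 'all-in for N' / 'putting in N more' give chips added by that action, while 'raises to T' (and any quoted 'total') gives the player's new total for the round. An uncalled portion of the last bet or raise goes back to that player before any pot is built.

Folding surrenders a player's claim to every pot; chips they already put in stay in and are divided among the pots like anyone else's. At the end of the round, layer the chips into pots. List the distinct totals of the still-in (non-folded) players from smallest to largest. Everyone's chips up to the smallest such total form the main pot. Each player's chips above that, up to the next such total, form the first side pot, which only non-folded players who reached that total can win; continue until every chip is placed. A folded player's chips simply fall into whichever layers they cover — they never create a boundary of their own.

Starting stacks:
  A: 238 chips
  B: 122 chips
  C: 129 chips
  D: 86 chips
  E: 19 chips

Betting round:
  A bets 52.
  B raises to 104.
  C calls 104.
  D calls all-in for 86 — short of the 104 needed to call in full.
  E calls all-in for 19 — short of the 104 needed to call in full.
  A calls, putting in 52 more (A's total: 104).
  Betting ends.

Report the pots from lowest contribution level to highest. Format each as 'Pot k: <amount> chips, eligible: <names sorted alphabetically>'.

Contributions: A=104, B=104, C=104, D=86, E=19
Pot levels (distinct totals of non-folded players): 19, 86, 104
Layer 1-19: 19 each from A, B, C, D, E = 19*5 = 95 chips; eligible A, B, C, D, E
Layer 20-86: 67 each from A, B, C, D = 67*4 = 268 chips; eligible A, B, C, D
Layer 87-104: 18 each from A, B, C = 18*3 = 54 chips; eligible A, B, C

Pot 1: 95 chips, eligible: A, B, C, D, E
Pot 2: 268 chips, eligible: A, B, C, D
Pot 3: 54 chips, eligible: A, B, C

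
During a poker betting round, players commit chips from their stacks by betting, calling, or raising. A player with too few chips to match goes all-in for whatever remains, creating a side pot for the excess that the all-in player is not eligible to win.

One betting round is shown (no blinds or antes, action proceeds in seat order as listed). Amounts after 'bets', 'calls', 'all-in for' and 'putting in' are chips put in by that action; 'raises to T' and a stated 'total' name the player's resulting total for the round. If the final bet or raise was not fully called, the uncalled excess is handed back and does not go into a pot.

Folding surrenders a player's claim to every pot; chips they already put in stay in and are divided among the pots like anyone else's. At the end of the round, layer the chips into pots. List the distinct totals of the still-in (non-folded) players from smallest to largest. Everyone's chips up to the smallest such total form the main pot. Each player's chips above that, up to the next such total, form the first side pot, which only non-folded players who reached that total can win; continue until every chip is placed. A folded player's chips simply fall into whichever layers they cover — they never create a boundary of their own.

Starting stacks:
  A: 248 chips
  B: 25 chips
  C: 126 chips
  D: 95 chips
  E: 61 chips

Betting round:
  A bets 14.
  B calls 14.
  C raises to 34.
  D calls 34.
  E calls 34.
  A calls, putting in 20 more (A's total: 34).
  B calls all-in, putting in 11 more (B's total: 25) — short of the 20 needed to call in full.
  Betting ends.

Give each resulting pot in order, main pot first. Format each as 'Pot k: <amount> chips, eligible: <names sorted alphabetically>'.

Contributions: A=34, B=25, C=34, D=34, E=34
Pot levels (distinct totals of non-folded players): 25, 34
Layer 1-25: 25 each from A, B, C, D, E = 25*5 = 125 chips; eligible A, B, C, D, E
Layer 26-34: 9 each from A, C, D, E = 9*4 = 36 chips; eligible A, C, D, E

Pot 1: 125 chips, eligible: A, B, C, D, E
Pot 2: 36 chips, eligible: A, C, D, E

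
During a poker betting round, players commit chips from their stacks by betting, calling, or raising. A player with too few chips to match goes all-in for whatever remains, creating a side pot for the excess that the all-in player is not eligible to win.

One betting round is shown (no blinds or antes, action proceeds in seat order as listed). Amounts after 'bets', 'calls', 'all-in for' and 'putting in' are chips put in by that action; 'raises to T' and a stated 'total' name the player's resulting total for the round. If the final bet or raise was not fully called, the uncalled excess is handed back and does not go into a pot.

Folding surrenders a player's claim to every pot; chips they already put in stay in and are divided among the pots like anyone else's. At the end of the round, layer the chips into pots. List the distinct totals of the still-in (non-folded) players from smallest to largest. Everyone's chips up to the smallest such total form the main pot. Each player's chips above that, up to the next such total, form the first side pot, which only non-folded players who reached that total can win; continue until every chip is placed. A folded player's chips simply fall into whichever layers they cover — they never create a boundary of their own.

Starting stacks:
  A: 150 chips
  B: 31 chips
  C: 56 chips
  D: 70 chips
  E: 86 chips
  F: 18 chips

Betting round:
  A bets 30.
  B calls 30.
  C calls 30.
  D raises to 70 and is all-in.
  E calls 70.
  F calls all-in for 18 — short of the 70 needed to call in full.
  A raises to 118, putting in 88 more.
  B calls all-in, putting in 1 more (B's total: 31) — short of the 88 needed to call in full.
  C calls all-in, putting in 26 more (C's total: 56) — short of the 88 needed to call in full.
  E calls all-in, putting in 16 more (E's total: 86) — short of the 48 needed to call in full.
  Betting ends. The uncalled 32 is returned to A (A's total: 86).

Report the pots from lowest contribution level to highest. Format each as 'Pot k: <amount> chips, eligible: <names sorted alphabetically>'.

Contributions (after 32 returned to A): A=86, B=31, C=56, D=70, E=86, F=18
Pot levels (distinct totals of non-folded players): 18, 31, 56, 70, 86
Layer 1-18: 18 each from A, B, C, D, E, F = 18*6 = 108 chips; eligible A, B, C, D, E, F
Layer 19-31: 13 each from A, B, C, D, E = 13*5 = 65 chips; eligible A, B, C, D, E
Layer 32-56: 25 each from A, C, D, E = 25*4 = 100 chips; eligible A, C, D, E
Layer 57-70: 14 each from A, D, E = 14*3 = 42 chips; eligible A, D, E
Layer 71-86: 16 each from A, E = 16*2 = 32 chips; eligible A, E

Pot 1: 108 chips, eligible: A, B, C, D, E, F
Pot 2: 65 chips, eligible: A, B, C, D, E
Pot 3: 100 chips, eligible: A, C, D, E
Pot 4: 42 chips, eligible: A, D, E
Pot 5: 32 chips, eligible: A, E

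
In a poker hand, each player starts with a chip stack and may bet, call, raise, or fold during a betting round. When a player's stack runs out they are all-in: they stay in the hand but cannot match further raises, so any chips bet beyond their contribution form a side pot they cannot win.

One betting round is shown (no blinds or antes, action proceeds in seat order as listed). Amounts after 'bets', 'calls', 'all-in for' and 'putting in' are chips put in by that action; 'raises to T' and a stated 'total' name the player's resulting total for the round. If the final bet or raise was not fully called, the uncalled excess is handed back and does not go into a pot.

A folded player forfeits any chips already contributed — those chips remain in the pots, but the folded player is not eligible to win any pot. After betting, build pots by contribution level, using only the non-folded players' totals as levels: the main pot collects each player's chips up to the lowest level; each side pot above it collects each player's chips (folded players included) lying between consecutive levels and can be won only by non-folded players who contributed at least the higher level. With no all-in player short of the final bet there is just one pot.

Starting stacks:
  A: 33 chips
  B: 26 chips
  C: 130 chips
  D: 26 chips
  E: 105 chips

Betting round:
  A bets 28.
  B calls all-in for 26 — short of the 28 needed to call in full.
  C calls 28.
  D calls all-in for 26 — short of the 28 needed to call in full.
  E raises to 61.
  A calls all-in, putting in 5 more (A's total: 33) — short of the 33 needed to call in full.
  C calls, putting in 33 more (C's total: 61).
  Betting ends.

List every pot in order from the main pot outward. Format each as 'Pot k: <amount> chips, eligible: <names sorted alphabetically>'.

Pot 1: 130 chips, eligible: A, B, C, D, E
Pot 2: 21 chips, eligible: A, C, E
Pot 3: 56 chips, eligible: C, E

Derivation:
Contributions: A=33, B=26, C=61, D=26, E=61
Pot levels (distinct totals of non-folded players): 26, 33, 61
Layer 1-26: 26 each from A, B, C, D, E = 26*5 = 130 chips; eligible A, B, C, D, E
Layer 27-33: 7 each from A, C, E = 7*3 = 21 chips; eligible A, C, E
Layer 34-61: 28 each from C, E = 28*2 = 56 chips; eligible C, E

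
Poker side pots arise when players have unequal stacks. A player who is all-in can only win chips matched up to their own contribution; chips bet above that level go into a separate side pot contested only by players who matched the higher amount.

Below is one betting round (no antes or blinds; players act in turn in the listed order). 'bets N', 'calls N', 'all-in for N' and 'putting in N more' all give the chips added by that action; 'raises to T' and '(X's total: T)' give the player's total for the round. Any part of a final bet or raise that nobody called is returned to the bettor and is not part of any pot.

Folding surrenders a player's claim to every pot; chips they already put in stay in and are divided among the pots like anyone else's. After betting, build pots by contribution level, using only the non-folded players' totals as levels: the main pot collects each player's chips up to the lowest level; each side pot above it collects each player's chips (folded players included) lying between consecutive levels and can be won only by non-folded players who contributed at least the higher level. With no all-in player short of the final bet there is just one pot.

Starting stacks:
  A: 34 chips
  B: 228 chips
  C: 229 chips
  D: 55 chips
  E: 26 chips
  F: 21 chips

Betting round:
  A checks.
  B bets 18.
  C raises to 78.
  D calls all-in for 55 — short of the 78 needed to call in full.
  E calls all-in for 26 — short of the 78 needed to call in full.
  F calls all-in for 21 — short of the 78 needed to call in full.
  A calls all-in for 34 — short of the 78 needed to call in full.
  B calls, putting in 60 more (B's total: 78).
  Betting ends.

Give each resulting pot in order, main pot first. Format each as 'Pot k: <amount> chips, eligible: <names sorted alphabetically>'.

Pot 1: 126 chips, eligible: A, B, C, D, E, F
Pot 2: 25 chips, eligible: A, B, C, D, E
Pot 3: 32 chips, eligible: A, B, C, D
Pot 4: 63 chips, eligible: B, C, D
Pot 5: 46 chips, eligible: B, C

Derivation:
Contributions: A=34, B=78, C=78, D=55, E=26, F=21
Pot levels (distinct totals of non-folded players): 21, 26, 34, 55, 78
Layer 1-21: 21 each from A, B, C, D, E, F = 21*6 = 126 chips; eligible A, B, C, D, E, F
Layer 22-26: 5 each from A, B, C, D, E = 5*5 = 25 chips; eligible A, B, C, D, E
Layer 27-34: 8 each from A, B, C, D = 8*4 = 32 chips; eligible A, B, C, D
Layer 35-55: 21 each from B, C, D = 21*3 = 63 chips; eligible B, C, D
Layer 56-78: 23 each from B, C = 23*2 = 46 chips; eligible B, C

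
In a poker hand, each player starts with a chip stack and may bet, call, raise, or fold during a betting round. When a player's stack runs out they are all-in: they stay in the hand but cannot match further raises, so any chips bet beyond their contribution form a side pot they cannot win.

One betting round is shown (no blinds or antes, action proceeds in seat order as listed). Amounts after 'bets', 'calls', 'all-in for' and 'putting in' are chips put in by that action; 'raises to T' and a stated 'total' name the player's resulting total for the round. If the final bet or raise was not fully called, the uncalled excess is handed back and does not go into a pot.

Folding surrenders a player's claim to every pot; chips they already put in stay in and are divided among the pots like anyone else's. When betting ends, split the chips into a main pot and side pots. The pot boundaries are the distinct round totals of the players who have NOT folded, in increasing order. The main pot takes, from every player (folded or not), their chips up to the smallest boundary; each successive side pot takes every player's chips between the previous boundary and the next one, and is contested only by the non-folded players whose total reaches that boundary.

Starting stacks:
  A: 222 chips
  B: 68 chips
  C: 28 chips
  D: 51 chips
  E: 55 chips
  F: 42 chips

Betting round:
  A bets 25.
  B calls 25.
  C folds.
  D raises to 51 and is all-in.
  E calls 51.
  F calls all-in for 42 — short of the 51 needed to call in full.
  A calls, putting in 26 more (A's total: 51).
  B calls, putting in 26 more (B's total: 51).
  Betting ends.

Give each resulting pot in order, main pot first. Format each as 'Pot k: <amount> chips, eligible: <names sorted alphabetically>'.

Contributions: A=51, B=51, D=51, E=51, F=42
Folded: C
Pot levels (distinct totals of non-folded players): 42, 51
Layer 1-42: 42 each from A, B, D, E, F = 42*5 = 210 chips; eligible A, B, D, E, F
Layer 43-51: 9 each from A, B, D, E = 9*4 = 36 chips; eligible A, B, D, E

Pot 1: 210 chips, eligible: A, B, D, E, F
Pot 2: 36 chips, eligible: A, B, D, E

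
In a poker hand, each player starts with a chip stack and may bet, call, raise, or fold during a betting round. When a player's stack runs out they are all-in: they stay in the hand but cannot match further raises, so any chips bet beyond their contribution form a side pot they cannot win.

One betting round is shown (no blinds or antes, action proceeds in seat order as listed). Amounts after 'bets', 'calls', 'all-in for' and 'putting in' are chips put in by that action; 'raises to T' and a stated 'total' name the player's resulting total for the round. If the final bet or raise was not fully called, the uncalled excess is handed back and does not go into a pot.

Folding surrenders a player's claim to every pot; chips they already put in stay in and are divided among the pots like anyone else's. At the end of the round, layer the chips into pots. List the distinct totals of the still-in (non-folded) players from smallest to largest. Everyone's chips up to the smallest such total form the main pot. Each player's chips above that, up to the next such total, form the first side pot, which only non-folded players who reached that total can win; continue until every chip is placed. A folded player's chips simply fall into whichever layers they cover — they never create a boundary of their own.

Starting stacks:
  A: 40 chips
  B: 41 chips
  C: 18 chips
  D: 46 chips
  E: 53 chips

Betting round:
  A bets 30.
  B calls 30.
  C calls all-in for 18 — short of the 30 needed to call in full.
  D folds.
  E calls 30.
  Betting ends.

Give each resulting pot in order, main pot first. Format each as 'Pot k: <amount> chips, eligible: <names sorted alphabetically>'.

Pot 1: 72 chips, eligible: A, B, C, E
Pot 2: 36 chips, eligible: A, B, E

Derivation:
Contributions: A=30, B=30, C=18, E=30
Folded: D
Pot levels (distinct totals of non-folded players): 18, 30
Layer 1-18: 18 each from A, B, C, E = 18*4 = 72 chips; eligible A, B, C, E
Layer 19-30: 12 each from A, B, E = 12*3 = 36 chips; eligible A, B, E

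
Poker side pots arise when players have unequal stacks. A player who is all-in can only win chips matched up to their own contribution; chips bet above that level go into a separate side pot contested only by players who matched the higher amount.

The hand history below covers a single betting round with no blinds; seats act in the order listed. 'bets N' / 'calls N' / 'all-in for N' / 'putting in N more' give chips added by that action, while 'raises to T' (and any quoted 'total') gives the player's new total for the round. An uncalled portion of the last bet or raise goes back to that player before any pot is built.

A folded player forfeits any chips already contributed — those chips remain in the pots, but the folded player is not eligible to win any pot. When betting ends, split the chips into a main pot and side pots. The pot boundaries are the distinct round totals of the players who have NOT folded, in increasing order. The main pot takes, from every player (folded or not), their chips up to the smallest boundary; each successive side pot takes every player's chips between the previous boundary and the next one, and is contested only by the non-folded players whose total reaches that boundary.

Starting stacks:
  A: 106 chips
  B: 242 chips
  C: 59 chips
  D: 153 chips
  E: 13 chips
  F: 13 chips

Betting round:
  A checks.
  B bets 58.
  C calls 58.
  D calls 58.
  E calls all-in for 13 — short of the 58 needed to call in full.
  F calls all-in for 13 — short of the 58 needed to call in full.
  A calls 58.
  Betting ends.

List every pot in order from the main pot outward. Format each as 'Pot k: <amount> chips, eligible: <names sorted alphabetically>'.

Pot 1: 78 chips, eligible: A, B, C, D, E, F
Pot 2: 180 chips, eligible: A, B, C, D

Derivation:
Contributions: A=58, B=58, C=58, D=58, E=13, F=13
Pot levels (distinct totals of non-folded players): 13, 58
Layer 1-13: 13 each from A, B, C, D, E, F = 13*6 = 78 chips; eligible A, B, C, D, E, F
Layer 14-58: 45 each from A, B, C, D = 45*4 = 180 chips; eligible A, B, C, D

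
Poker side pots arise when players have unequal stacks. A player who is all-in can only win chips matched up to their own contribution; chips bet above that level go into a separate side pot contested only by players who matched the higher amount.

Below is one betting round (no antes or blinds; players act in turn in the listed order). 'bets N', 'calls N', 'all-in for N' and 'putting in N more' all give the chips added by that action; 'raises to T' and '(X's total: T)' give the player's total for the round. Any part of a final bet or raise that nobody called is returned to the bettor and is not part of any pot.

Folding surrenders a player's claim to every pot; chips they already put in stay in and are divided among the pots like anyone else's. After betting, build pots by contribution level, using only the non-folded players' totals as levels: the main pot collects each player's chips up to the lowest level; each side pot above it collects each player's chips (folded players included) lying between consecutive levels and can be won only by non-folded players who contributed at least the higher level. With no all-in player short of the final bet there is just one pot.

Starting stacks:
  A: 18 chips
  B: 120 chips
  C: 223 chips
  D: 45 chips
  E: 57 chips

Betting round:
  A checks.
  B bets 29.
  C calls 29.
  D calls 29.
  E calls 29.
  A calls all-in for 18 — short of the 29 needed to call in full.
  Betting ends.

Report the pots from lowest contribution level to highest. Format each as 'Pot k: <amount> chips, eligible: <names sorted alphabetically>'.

Pot 1: 90 chips, eligible: A, B, C, D, E
Pot 2: 44 chips, eligible: B, C, D, E

Derivation:
Contributions: A=18, B=29, C=29, D=29, E=29
Pot levels (distinct totals of non-folded players): 18, 29
Layer 1-18: 18 each from A, B, C, D, E = 18*5 = 90 chips; eligible A, B, C, D, E
Layer 19-29: 11 each from B, C, D, E = 11*4 = 44 chips; eligible B, C, D, E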